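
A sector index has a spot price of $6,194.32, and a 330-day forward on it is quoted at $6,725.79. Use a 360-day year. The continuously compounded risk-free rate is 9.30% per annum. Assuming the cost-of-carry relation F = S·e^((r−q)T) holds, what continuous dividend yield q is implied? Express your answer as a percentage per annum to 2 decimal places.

From F = S·e^((r−q)T): (r − q) = ln(F/S)/T
ln(6725.79/6194.32) = ln(1.085800) = 0.082317
(r − q) = 0.082317 / (330/360) = 0.089800
q = r − ln(F/S)/T = 0.0930 − 0.089800 = 0.003200
q = 0.32%

0.32%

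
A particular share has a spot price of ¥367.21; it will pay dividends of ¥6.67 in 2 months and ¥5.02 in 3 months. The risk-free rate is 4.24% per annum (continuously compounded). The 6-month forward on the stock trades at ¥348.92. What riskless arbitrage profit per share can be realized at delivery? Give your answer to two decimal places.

PV(dividends) I = 6.67·e^(−0.0424·2/12) + 5.02·e^(−0.0424·3/12) = 11.5901
Fair forward F* = (S − I)·e^(rT) = (367.21 − 11.5901)·e^0.021200 = 355.6199 × 1.021426 = 363.2394
Market ¥348.92 < fair 363.2394: forward underpriced → reverse cash-and-carry (short the stock, invest proceeds at r, pay the dividends, go long the forward).
Profit at T = |F_mkt − F*| = |348.92 − 363.2394| = ¥14.32 per share

¥14.32 per share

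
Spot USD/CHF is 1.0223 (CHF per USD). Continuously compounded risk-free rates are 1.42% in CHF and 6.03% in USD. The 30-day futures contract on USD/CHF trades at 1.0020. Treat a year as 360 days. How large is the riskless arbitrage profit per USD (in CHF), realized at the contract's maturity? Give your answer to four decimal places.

0.0164 per USD (in CHF)

Fair futures: F* = S·e^(carry·T), with carry = (r_CHF − r_USD) = 0.0142 − 0.0603 = -0.0461
F* = 1.0223 · e^(-0.0461 × 30/360) = 1.0223 · e^-0.003842 = 1.0223 × 0.996165 = 1.0184
Market 1.0020 < fair 1.0184: forward underpriced → reverse cash-and-carry (short spot, go long the forward).
At maturity, profit = |F_mkt − F*| = |1.0020 − 1.0184| = 0.0164 per USD (in CHF)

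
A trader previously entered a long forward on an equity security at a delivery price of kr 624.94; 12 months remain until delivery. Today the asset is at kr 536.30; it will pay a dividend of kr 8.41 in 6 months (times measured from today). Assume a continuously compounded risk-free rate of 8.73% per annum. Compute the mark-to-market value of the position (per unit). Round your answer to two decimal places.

PV(remaining dividends) I = 8.41·e^(−0.0873·6/12) = 8.0508
Current forward F = (S − I)·e^(rT) = (536.30 − 8.0508)·e^(0.0873·12/12) = 528.2492 × 1.091224 = 576.4382
Value (long) = (F − K)·e^(−rT) = (576.4382 − 624.94) × 0.916402 = -44.4471
Value = -kr 44.45

-kr 44.45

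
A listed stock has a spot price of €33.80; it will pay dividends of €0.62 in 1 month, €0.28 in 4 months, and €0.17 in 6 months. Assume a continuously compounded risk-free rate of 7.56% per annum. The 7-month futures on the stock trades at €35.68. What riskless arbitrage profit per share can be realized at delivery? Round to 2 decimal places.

PV(dividends) I = 0.62·e^(−0.0756·1/12) + 0.28·e^(−0.0756·4/12) + 0.17·e^(−0.0756·6/12) = 1.0528
Fair futures F* = (S − I)·e^(rT) = (33.80 − 1.0528)·e^0.044100 = 32.7472 × 1.045087 = 34.2237
Market €35.68 > fair 34.2237: forward overpriced → cash-and-carry (borrow at r, buy the stock and collect the dividends, short the forward).
Profit at T = |F_mkt − F*| = |35.68 − 34.2237| = €1.46 per share

€1.46 per share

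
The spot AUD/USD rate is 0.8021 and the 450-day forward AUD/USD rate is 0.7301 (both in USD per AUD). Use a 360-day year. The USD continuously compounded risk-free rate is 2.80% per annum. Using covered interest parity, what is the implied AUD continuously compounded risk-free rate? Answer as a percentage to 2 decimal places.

10.32%

F = S·e^((r_USD − r_AUD)T) ⇒ r_AUD = r_USD − ln(F/S)/T
ln(0.7301/0.8021) = -0.094052; /(450/360) = -0.075242
r_AUD = 0.0280 + 0.075242 = 0.103242
r_AUD = 10.32%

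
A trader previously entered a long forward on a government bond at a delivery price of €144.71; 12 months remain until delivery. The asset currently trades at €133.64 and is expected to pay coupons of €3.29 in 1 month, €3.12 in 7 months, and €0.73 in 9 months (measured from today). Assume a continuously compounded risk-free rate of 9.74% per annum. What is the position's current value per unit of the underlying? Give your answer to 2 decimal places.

PV(remaining coupons) I = 3.29·e^(−0.0974·1/12) + 3.12·e^(−0.0974·7/12) + 0.73·e^(−0.0974·9/12) = 6.8897
Current forward F = (S − I)·e^(rT) = (133.64 − 6.8897)·e^(0.0974·12/12) = 126.7503 × 1.102301 = 139.7170
Value (long) = (F − K)·e^(−rT) = (139.7170 − 144.71) × 0.907193 = -4.5296
Value = -€4.53

-€4.53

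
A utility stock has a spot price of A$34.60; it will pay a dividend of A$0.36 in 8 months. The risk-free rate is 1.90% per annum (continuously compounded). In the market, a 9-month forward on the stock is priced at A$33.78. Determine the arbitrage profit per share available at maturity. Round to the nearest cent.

A$0.96 per share

PV(dividends) I = 0.36·e^(−0.0190·8/12) = 0.3555
Fair forward F* = (S − I)·e^(rT) = (34.60 − 0.3555)·e^0.014250 = 34.2445 × 1.014352 = 34.7360
Market A$33.78 < fair 34.7360: forward underpriced → reverse cash-and-carry (short the stock, invest proceeds at r, pay the dividends, go long the forward).
Profit at T = |F_mkt − F*| = |33.78 − 34.7360| = A$0.96 per share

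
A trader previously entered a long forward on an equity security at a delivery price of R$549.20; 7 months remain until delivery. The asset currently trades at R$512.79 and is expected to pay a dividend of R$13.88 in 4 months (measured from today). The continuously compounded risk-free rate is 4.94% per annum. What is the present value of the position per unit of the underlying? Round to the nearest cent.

-R$34.46

PV(remaining dividends) I = 13.88·e^(−0.0494·4/12) = 13.6533
Current forward F = (S − I)·e^(rT) = (512.79 − 13.6533)·e^(0.0494·7/12) = 499.1367 × 1.029236 = 513.7295
Value (long) = (F − K)·e^(−rT) = (513.7295 − 549.20) × 0.971595 = -34.4630
Value = -R$34.46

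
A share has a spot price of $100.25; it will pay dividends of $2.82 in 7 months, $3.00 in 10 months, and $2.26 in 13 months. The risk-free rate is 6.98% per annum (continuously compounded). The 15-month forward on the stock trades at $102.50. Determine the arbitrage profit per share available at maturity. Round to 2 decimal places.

PV(dividends) I = 2.82·e^(−0.0698·7/12) + 3.00·e^(−0.0698·10/12) + 2.26·e^(−0.0698·13/12) = 7.6334
Fair forward F* = (S − I)·e^(rT) = (100.25 − 7.6334)·e^0.087250 = 92.6166 × 1.091169 = 101.0604
Market $102.50 > fair 101.0604: forward overpriced → cash-and-carry (borrow at r, buy the stock and collect the dividends, short the forward).
Profit at T = |F_mkt − F*| = |102.50 − 101.0604| = $1.44 per share

$1.44 per share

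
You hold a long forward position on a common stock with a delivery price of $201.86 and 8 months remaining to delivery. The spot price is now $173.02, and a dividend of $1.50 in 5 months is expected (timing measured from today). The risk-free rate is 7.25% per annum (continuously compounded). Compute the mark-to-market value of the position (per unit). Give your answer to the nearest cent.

PV(remaining dividends) I = 1.50·e^(−0.0725·5/12) = 1.4554
Current forward F = (S − I)·e^(rT) = (173.02 − 1.4554)·e^(0.0725·8/12) = 171.5646 × 1.049520 = 180.0605
Value (long) = (F − K)·e^(−rT) = (180.0605 − 201.86) × 0.952816 = -20.7709
Value = -$20.77

-$20.77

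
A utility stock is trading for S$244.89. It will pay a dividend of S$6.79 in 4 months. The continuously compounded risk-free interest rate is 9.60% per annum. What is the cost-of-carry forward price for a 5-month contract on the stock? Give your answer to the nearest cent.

S$248.04

PV(dividends) I = 6.79·e^(−0.0960·4/12)
I = 6.5762
F = (S − I)·e^(rT) = (244.89 − 6.5762) · e^(0.0960·5/12)
= 238.3138 · e^0.040000 = 238.3138 × 1.040811 = S$248.04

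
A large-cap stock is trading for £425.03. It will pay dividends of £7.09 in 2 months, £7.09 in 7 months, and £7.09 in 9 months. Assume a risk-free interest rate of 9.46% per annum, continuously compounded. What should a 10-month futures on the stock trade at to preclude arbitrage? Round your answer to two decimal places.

PV(dividends) I = 7.09·e^(−0.0946·2/12) + 7.09·e^(−0.0946·7/12) + 7.09·e^(−0.0946·9/12)
I = 6.9791 + 6.7093 + 6.6044 = 20.2928
F = (S − I)·e^(rT) = (425.03 − 20.2928) · e^(0.0946·10/12)
= 404.7372 · e^0.078833 = 404.7372 × 1.082024 = £437.94

£437.94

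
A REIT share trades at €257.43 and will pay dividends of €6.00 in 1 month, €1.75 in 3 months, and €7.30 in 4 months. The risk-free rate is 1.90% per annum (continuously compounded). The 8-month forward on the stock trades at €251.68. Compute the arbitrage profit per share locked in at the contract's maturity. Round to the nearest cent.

PV(dividends) I = 6.00·e^(−0.0190·1/12) + 1.75·e^(−0.0190·3/12) + 7.30·e^(−0.0190·4/12) = 14.9861
Fair forward F* = (S − I)·e^(rT) = (257.43 − 14.9861)·e^0.012667 = 242.4439 × 1.012748 = 245.5346
Market €251.68 > fair 245.5346: forward overpriced → cash-and-carry (borrow at r, buy the stock and collect the dividends, short the forward).
Profit at T = |F_mkt − F*| = |251.68 − 245.5346| = €6.15 per share

€6.15 per share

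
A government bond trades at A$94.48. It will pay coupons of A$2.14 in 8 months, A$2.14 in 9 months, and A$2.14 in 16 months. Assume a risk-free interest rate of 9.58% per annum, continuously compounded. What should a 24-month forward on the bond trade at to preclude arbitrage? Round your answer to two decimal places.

A$107.31

PV(coupons) I = 2.14·e^(−0.0958·8/12) + 2.14·e^(−0.0958·9/12) + 2.14·e^(−0.0958·16/12)
I = 2.0076 + 1.9916 + 1.8834 = 5.8826
F = (S − I)·e^(rT) = (94.48 − 5.8826) · e^(0.0958·24/12)
= 88.5974 · e^0.191600 = 88.5974 × 1.211186 = A$107.31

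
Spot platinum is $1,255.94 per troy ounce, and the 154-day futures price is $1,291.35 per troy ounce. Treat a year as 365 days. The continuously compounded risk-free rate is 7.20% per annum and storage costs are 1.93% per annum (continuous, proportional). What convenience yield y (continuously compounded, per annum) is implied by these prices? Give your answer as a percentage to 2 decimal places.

F = S·e^((r+u−y)T) ⇒ (r+u−y) = ln(F/S)/T
ln(1291.35/1255.94) = 0.027804; /T ⇒ 0.065899
y = r + u − ln(F/S)/T = 0.0720 + 0.0193 − 0.065899 = 0.025401
y = 2.54%

2.54%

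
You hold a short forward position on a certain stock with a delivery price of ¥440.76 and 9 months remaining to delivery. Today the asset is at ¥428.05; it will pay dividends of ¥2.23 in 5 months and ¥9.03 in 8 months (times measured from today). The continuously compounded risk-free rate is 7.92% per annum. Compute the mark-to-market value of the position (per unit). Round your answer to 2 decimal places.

PV(remaining dividends) I = 2.23·e^(−0.0792·5/12) + 9.03·e^(−0.0792·8/12) = 10.7232
Current forward F = (S − I)·e^(rT) = (428.05 − 10.7232)·e^(0.0792·9/12) = 417.3268 × 1.061200 = 442.8672
Value (long) = (F − K)·e^(−rT) = (442.8672 − 440.76) × 0.942330 = 1.9857
Short position value = −(long value) = -¥1.99

-¥1.99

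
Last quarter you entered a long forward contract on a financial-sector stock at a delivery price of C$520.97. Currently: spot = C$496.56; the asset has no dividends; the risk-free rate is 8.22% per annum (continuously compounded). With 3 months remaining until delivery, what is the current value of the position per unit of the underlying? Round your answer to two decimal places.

-C$13.81

Current fair forward for the remaining 3 months: F = S·e^(r·T), r = 0.0822
F = 496.56 · e^(0.0822 × 3/12) = 496.56 × 1.020763 = 506.8701
Value of long forward = (F − K)·e^(−rT) = (506.8701 − 520.97) · e^(−0.0822·3/12)
= -14.0999 × 0.979660 = -13.81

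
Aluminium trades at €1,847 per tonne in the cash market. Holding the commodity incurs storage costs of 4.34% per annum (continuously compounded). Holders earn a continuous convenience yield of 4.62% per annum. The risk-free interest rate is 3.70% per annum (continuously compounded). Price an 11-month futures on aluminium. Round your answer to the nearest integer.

Net carry = r + u − y = 0.0370 + 0.0434 − 0.0462 = 0.0342
F = S·e^((r+u−y)T) = 1847 · e^(0.0342 × 11/12) = 1847 · e^0.031350
= 1847 × 1.031847 = €1,906 per tonne

€1,906 per tonne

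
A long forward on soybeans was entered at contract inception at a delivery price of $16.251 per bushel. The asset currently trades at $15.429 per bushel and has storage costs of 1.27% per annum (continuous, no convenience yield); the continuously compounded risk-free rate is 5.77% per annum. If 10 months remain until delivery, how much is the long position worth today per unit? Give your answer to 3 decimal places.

Current fair forward for the remaining 10 months: F = S·e^((r + u)·T), (r + u) = 0.0577 + 0.0127 = 0.0704
F = 15.429 · e^(0.0704 × 10/12) = 15.429 × 1.060422 = 16.3613
Value of long forward = (F − K)·e^(−rT) = (16.3613 − 16.251) · e^(−0.0577·10/12)
= 0.1103 × 0.953054 = 0.105

$0.105 per bushel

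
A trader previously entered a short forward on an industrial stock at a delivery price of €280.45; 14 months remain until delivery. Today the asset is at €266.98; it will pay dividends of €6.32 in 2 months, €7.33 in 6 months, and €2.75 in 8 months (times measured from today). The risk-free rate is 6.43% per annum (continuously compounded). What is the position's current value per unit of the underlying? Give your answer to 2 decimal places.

€9.19

PV(remaining dividends) I = 6.32·e^(−0.0643·2/12) + 7.33·e^(−0.0643·6/12) + 2.75·e^(−0.0643·8/12) = 15.9853
Current forward F = (S − I)·e^(rT) = (266.98 − 15.9853)·e^(0.0643·14/12) = 250.9947 × 1.077902 = 270.5477
Value (long) = (F − K)·e^(−rT) = (270.5477 − 280.45) × 0.927728 = -9.1866
Short position value = −(long value) = €9.19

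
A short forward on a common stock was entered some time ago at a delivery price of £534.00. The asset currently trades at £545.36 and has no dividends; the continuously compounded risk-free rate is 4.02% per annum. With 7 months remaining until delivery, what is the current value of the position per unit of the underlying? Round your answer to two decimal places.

-£23.74

Current fair forward for the remaining 7 months: F = S·e^(r·T), r = 0.0402
F = 545.36 · e^(0.0402 × 7/12) = 545.36 × 1.023727 = 558.2998
Value of long forward = (F − K)·e^(−rT) = (558.2998 − 534.00) · e^(−0.0402·7/12)
= 24.2998 × 0.976823 = 23.74
Short position value = −(long value) = -£23.74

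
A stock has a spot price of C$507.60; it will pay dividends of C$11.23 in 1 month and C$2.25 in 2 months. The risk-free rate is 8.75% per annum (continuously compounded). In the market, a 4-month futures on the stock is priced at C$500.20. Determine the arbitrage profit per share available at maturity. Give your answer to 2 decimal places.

C$8.66 per share

PV(dividends) I = 11.23·e^(−0.0875·1/12) + 2.25·e^(−0.0875·2/12) = 13.3658
Fair futures F* = (S − I)·e^(rT) = (507.60 − 13.3658)·e^0.029167 = 494.2342 × 1.029597 = 508.8620
Market C$500.20 < fair 508.8620: forward underpriced → reverse cash-and-carry (short the stock, invest proceeds at r, pay the dividends, go long the forward).
Profit at T = |F_mkt − F*| = |500.20 − 508.8620| = C$8.66 per share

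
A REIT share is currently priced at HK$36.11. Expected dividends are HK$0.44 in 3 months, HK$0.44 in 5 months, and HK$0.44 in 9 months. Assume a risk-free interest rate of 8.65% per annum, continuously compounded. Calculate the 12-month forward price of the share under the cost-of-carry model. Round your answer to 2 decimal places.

PV(dividends) I = 0.44·e^(−0.0865·3/12) + 0.44·e^(−0.0865·5/12) + 0.44·e^(−0.0865·9/12)
I = 0.4306 + 0.4244 + 0.4124 = 1.2674
F = (S − I)·e^(rT) = (36.11 − 1.2674) · e^(0.0865·12/12)
= 34.8426 · e^0.086500 = 34.8426 × 1.090351 = HK$37.99

HK$37.99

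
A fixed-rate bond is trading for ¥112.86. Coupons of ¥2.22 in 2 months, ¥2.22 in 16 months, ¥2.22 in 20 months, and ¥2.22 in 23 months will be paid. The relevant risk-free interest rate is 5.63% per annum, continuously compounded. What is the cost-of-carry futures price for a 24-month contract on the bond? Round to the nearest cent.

¥117.05

PV(coupons) I = 2.22·e^(−0.0563·2/12) + 2.22·e^(−0.0563·16/12) + 2.22·e^(−0.0563·20/12) + 2.22·e^(−0.0563·23/12)
I = 2.1993 + 2.0595 + 2.0212 + 1.9929 = 8.2729
F = (S − I)·e^(rT) = (112.86 − 8.2729) · e^(0.0563·24/12)
= 104.5871 · e^0.112600 = 104.5871 × 1.119184 = ¥117.05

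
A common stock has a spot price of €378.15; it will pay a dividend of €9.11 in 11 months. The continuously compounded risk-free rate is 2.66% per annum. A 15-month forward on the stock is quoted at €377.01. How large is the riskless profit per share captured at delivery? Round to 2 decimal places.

€4.73 per share

PV(dividends) I = 9.11·e^(−0.0266·11/12) = 8.8906
Fair forward F* = (S − I)·e^(rT) = (378.15 − 8.8906)·e^0.033250 = 369.2594 × 1.033809 = 381.7437
Market €377.01 < fair 381.7437: forward underpriced → reverse cash-and-carry (short the stock, invest proceeds at r, pay the dividends, go long the forward).
Profit at T = |F_mkt − F*| = |377.01 − 381.7437| = €4.73 per share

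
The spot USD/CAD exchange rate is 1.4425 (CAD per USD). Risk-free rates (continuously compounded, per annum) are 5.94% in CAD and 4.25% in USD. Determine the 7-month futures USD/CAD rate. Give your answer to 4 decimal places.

1.4568

F = S·e^((r_CAD − r_USD)T) = 1.4425 · e^((0.0594 − 0.0425) × 7/12)
= 1.4425 · e^0.009858 = 1.4425 × 1.009907
F = 1.4568 CAD per USD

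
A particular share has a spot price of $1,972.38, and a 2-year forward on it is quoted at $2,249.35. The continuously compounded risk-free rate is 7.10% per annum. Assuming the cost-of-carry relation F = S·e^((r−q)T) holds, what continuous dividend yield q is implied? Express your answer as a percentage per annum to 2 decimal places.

0.53%

From F = S·e^((r−q)T): (r − q) = ln(F/S)/T
ln(2249.35/1972.38) = ln(1.140424) = 0.131400
(r − q) = 0.131400 / (2) = 0.065700
q = r − ln(F/S)/T = 0.0710 − 0.065700 = 0.005300
q = 0.53%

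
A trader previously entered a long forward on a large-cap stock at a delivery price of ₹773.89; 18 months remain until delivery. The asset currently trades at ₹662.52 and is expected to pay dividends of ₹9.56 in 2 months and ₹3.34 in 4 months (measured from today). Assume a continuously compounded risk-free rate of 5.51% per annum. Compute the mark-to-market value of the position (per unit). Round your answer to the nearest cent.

PV(remaining dividends) I = 9.56·e^(−0.0551·2/12) + 3.34·e^(−0.0551·4/12) = 12.7518
Current forward F = (S − I)·e^(rT) = (662.52 − 12.7518)·e^(0.0551·18/12) = 649.7682 × 1.086162 = 705.7535
Value (long) = (F − K)·e^(−rT) = (705.7535 − 773.89) × 0.920673 = -62.7314
Value = -₹62.73

-₹62.73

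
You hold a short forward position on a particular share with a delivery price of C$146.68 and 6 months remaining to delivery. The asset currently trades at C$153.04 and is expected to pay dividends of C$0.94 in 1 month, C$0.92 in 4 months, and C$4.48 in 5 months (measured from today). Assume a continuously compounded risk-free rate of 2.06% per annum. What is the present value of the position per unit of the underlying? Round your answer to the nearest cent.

PV(remaining dividends) I = 0.94·e^(−0.0206·1/12) + 0.92·e^(−0.0206·4/12) + 4.48·e^(−0.0206·5/12) = 6.2938
Current forward F = (S − I)·e^(rT) = (153.04 − 6.2938)·e^(0.0206·6/12) = 146.7462 × 1.010353 = 148.2655
Value (long) = (F − K)·e^(−rT) = (148.2655 − 146.68) × 0.989753 = 1.5693
Short position value = −(long value) = -C$1.57

-C$1.57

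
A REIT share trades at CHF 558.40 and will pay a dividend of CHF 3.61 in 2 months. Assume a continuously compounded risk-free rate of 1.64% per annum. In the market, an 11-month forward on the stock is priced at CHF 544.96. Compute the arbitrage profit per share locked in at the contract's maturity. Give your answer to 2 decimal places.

CHF 18.24 per share

PV(dividends) I = 3.61·e^(−0.0164·2/12) = 3.6001
Fair forward F* = (S − I)·e^(rT) = (558.40 − 3.6001)·e^0.015033 = 554.7999 × 1.015147 = 563.2035
Market CHF 544.96 < fair 563.2035: forward underpriced → reverse cash-and-carry (short the stock, invest proceeds at r, pay the dividends, go long the forward).
Profit at T = |F_mkt − F*| = |544.96 − 563.2035| = CHF 18.24 per share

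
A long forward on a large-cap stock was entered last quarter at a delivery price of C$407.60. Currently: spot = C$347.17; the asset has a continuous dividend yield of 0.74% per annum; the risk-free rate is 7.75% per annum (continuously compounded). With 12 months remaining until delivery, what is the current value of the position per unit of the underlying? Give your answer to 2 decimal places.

Current fair forward for the remaining 12 months: F = S·e^((r − q)·T), (r − q) = 0.0775 − 0.0074 = 0.0701
F = 347.17 · e^(0.0701 × 12/12) = 347.17 × 1.072615 = 372.3797
Value of long forward = (F − K)·e^(−rT) = (372.3797 − 407.60) · e^(−0.0775·12/12)
= -35.2203 × 0.925427 = -32.59

-C$32.59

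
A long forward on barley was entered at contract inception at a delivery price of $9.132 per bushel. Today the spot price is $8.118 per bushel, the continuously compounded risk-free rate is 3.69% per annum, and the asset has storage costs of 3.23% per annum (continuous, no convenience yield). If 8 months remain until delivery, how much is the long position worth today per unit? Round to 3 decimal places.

-$0.615 per bushel

Current fair forward for the remaining 8 months: F = S·e^((r + u)·T), (r + u) = 0.0369 + 0.0323 = 0.0692
F = 8.118 · e^(0.0692 × 8/12) = 8.118 × 1.047214 = 8.5013
Value of long forward = (F − K)·e^(−rT) = (8.5013 − 9.132) · e^(−0.0369·8/12)
= -0.6307 × 0.975700 = -0.615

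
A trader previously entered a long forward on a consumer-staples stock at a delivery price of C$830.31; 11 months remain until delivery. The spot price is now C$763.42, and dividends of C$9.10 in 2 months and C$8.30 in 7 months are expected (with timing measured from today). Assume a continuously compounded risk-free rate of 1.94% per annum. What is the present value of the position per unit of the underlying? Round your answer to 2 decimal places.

-C$69.53

PV(remaining dividends) I = 9.10·e^(−0.0194·2/12) + 8.30·e^(−0.0194·7/12) = 17.2772
Current forward F = (S − I)·e^(rT) = (763.42 − 17.2772)·e^(0.0194·11/12) = 746.1428 × 1.017942 = 759.5301
Value (long) = (F − K)·e^(−rT) = (759.5301 − 830.31) × 0.982374 = -69.5323
Value = -C$69.53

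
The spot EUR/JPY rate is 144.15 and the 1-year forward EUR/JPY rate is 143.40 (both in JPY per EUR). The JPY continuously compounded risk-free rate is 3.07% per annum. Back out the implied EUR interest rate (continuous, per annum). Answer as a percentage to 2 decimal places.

F = S·e^((r_JPY − r_EUR)T) ⇒ r_EUR = r_JPY − ln(F/S)/T
ln(143.40/144.15) = -0.005216; /(1) = -0.005216
r_EUR = 0.0307 + 0.005216 = 0.035916
r_EUR = 3.59%

3.59%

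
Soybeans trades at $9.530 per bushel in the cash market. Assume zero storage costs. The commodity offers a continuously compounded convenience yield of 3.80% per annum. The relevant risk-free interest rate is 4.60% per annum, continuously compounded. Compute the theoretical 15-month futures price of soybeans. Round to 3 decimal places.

Net carry = r + u − y = 0.0460 + 0.0000 − 0.0380 = 0.0080
F = S·e^((r+u−y)T) = 9.530 · e^(0.0080 × 15/12) = 9.530 · e^0.010000
= 9.530 × 1.010050 = $9.626 per bushel

$9.626 per bushel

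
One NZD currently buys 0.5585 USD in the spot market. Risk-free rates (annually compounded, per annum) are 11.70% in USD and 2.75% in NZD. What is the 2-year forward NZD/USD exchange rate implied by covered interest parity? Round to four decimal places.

0.6600

By covered interest parity, F = S · (1+r_USD)^T / (1+r_NZD)^T
= 0.5585 × 1.247689 / 1.055756 = 0.5585 × 1.181797
F = 0.6600 USD per NZD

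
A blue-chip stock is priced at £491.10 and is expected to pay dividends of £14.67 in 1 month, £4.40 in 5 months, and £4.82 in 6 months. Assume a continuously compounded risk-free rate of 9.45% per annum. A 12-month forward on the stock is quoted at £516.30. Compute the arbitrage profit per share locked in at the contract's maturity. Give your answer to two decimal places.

PV(dividends) I = 14.67·e^(−0.0945·1/12) + 4.40·e^(−0.0945·5/12) + 4.82·e^(−0.0945·6/12) = 23.3826
Fair forward F* = (S − I)·e^(rT) = (491.10 − 23.3826)·e^0.094500 = 467.7174 × 1.099109 = 514.0724
Market £516.30 > fair 514.0724: forward overpriced → cash-and-carry (borrow at r, buy the stock and collect the dividends, short the forward).
Profit at T = |F_mkt − F*| = |516.30 − 514.0724| = £2.23 per share

£2.23 per share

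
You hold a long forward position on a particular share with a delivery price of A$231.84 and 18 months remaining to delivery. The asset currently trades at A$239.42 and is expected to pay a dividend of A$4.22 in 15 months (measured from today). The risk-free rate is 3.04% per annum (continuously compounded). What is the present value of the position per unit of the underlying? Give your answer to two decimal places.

A$13.85

PV(remaining dividends) I = 4.22·e^(−0.0304·15/12) = 4.0626
Current forward F = (S − I)·e^(rT) = (239.42 − 4.0626)·e^(0.0304·18/12) = 235.3574 × 1.046656 = 246.3382
Value (long) = (F − K)·e^(−rT) = (246.3382 − 231.84) × 0.955424 = 13.8519
Value = A$13.85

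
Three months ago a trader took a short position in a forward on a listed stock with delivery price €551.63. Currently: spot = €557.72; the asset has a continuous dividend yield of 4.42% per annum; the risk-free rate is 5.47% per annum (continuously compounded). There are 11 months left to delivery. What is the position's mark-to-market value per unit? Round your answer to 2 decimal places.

Current fair forward for the remaining 11 months: F = S·e^((r − q)·T), (r − q) = 0.0547 − 0.0442 = 0.0105
F = 557.72 · e^(0.0105 × 11/12) = 557.72 × 1.009671 = 563.1137
Value of long forward = (F − K)·e^(−rT) = (563.1137 − 551.63) · e^(−0.0547·11/12)
= 11.4837 × 0.951095 = 10.92
Short position value = −(long value) = -€10.92

-€10.92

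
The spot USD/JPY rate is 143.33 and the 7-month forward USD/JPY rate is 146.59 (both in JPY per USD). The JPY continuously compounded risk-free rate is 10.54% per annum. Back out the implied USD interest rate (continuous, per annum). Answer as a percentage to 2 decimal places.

6.68%

F = S·e^((r_JPY − r_USD)T) ⇒ r_USD = r_JPY − ln(F/S)/T
ln(146.59/143.33) = 0.022490; /(7/12) = 0.038554
r_USD = 0.1054 − 0.038554 = 0.066846
r_USD = 6.68%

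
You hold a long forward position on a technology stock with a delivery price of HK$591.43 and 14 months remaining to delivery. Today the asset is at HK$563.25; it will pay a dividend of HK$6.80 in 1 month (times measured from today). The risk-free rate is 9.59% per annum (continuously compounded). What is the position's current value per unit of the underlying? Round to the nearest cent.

PV(remaining dividends) I = 6.80·e^(−0.0959·1/12) = 6.7459
Current forward F = (S − I)·e^(rT) = (563.25 − 6.7459)·e^(0.0959·14/12) = 556.5041 × 1.118382 = 622.3842
Value (long) = (F − K)·e^(−rT) = (622.3842 − 591.43) × 0.894149 = 27.6777
Value = HK$27.68

HK$27.68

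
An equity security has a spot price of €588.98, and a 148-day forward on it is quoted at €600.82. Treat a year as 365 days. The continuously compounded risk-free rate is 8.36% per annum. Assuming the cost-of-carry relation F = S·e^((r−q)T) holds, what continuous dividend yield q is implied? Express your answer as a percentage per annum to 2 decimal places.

From F = S·e^((r−q)T): (r − q) = ln(F/S)/T
ln(600.82/588.98) = ln(1.020103) = 0.019904
(r − q) = 0.019904 / (148/365) = 0.049088
q = r − ln(F/S)/T = 0.0836 − 0.049088 = 0.034512
q = 3.45%

3.45%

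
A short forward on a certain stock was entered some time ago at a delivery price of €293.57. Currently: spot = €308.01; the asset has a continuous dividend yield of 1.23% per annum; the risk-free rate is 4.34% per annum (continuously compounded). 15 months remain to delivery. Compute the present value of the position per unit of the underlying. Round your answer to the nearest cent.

-€25.24

Current fair forward for the remaining 15 months: F = S·e^((r − q)·T), (r − q) = 0.0434 − 0.0123 = 0.0311
F = 308.01 · e^(0.0311 × 15/12) = 308.01 × 1.039641 = 320.2198
Value of long forward = (F − K)·e^(−rT) = (320.2198 − 293.57) · e^(−0.0434·15/12)
= 26.6498 × 0.947195 = 25.24
Short position value = −(long value) = -€25.24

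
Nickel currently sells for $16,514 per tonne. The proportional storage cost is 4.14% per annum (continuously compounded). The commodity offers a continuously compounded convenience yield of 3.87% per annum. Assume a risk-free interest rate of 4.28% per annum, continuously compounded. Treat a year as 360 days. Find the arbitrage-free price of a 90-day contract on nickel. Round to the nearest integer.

$16,703 per tonne

Net carry = r + u − y = 0.0428 + 0.0414 − 0.0387 = 0.0455
F = S·e^((r+u−y)T) = 16514 · e^(0.0455 × 90/360) = 16514 · e^0.011375
= 16514 × 1.011440 = $16,703 per tonne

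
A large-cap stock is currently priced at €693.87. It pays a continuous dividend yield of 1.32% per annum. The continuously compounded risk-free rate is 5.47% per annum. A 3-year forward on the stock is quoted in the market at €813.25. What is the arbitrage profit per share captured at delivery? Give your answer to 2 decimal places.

Fair forward: F* = S·e^(carry·T), with carry = (r − q) = 0.0547 − 0.0132 = 0.0415
F* = 693.87 · e^(0.0415 × 3) = 693.87 · e^0.124500 = 693.87 × 1.132582 = €785.8647
Market €813.25 > fair €785.8647: forward overpriced → cash-and-carry (buy spot, short the forward).
At maturity, profit = |F_mkt − F*| = |813.25 − 785.8647| = €27.39 per share

€27.39 per share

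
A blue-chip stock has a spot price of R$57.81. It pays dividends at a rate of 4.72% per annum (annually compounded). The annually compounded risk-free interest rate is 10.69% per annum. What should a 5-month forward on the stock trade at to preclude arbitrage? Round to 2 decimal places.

R$59.16

F = S · (1+r)^T / (1+q)^T
= 57.81 × 1.043226 / 1.019402 = 57.81 × 1.023371
F = R$59.16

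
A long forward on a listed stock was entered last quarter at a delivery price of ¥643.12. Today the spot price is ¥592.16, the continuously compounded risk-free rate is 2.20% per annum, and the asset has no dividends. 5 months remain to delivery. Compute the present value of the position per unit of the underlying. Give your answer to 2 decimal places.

-¥45.09

Current fair forward for the remaining 5 months: F = S·e^(r·T), r = 0.0220
F = 592.16 · e^(0.0220 × 5/12) = 592.16 × 1.009209 = 597.6132
Value of long forward = (F − K)·e^(−rT) = (597.6132 − 643.12) · e^(−0.0220·5/12)
= -45.5068 × 0.990875 = -45.09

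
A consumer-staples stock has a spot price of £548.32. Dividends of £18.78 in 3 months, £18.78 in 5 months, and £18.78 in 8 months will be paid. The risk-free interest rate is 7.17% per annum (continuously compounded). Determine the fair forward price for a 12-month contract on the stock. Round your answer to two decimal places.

PV(dividends) I = 18.78·e^(−0.0717·3/12) + 18.78·e^(−0.0717·5/12) + 18.78·e^(−0.0717·8/12)
I = 18.4464 + 18.2272 + 17.9034 = 54.5770
F = (S − I)·e^(rT) = (548.32 − 54.5770) · e^(0.0717·12/12)
= 493.7430 · e^0.071700 = 493.7430 × 1.074333 = £530.44

£530.44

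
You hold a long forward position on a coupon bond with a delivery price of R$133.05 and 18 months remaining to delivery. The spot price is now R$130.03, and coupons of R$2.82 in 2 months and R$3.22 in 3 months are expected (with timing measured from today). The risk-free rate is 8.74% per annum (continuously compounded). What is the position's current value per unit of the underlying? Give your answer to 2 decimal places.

R$7.40

PV(remaining coupons) I = 2.82·e^(−0.0874·2/12) + 3.22·e^(−0.0874·3/12) = 5.9296
Current forward F = (S − I)·e^(rT) = (130.03 − 5.9296)·e^(0.0874·18/12) = 124.1004 × 1.140082 = 141.4846
Value (long) = (F − K)·e^(−rT) = (141.4846 − 133.05) × 0.877130 = 7.3982
Value = R$7.40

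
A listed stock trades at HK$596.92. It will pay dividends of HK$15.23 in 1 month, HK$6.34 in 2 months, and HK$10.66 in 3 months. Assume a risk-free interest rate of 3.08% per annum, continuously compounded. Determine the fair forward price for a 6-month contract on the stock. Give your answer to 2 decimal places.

PV(dividends) I = 15.23·e^(−0.0308·1/12) + 6.34·e^(−0.0308·2/12) + 10.66·e^(−0.0308·3/12)
I = 15.1910 + 6.3075 + 10.5782 = 32.0767
F = (S − I)·e^(rT) = (596.92 − 32.0767) · e^(0.0308·6/12)
= 564.8433 · e^0.015400 = 564.8433 × 1.015519 = HK$573.61

HK$573.61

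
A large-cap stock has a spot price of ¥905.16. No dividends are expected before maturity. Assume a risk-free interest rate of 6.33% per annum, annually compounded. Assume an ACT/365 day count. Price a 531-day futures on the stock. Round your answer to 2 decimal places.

¥989.70

F = S · (1+r)^T
= 905.16 × 1.093399
F = ¥989.70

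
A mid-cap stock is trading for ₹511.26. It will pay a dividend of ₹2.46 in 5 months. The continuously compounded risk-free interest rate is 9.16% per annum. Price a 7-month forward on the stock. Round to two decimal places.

PV(dividends) I = 2.46·e^(−0.0916·5/12)
I = 2.3679
F = (S − I)·e^(rT) = (511.26 − 2.3679) · e^(0.0916·7/12)
= 508.8921 · e^0.053433 = 508.8921 × 1.054886 = ₹536.82

₹536.82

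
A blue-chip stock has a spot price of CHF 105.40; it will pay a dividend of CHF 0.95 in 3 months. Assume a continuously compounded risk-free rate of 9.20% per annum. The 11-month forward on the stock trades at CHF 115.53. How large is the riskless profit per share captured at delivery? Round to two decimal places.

CHF 1.87 per share

PV(dividends) I = 0.95·e^(−0.0920·3/12) = 0.9284
Fair forward F* = (S − I)·e^(rT) = (105.40 − 0.9284)·e^0.084333 = 104.4716 × 1.087991 = 113.6642
Market CHF 115.53 > fair 113.6642: forward overpriced → cash-and-carry (borrow at r, buy the stock and collect the dividends, short the forward).
Profit at T = |F_mkt − F*| = |115.53 − 113.6642| = CHF 1.87 per share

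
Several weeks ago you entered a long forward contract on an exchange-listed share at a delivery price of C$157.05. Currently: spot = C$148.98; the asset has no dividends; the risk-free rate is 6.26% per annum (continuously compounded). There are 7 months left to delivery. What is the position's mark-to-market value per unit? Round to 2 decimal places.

Current fair forward for the remaining 7 months: F = S·e^(r·T), r = 0.0626
F = 148.98 · e^(0.0626 × 7/12) = 148.98 × 1.037192 = 154.5209
Value of long forward = (F − K)·e^(−rT) = (154.5209 − 157.05) · e^(−0.0626·7/12)
= -2.5291 × 0.964142 = -2.44

-C$2.44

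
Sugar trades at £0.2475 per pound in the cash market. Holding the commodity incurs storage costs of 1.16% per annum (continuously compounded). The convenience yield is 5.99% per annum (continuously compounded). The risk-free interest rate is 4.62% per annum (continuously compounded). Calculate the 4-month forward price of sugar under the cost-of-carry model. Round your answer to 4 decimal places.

Net carry = r + u − y = 0.0462 + 0.0116 − 0.0599 = -0.0021
F = S·e^((r+u−y)T) = 0.2475 · e^(-0.0021 × 4/12) = 0.2475 · e^-0.000700
= 0.2475 × 0.999300 = £0.2473 per pound

£0.2473 per pound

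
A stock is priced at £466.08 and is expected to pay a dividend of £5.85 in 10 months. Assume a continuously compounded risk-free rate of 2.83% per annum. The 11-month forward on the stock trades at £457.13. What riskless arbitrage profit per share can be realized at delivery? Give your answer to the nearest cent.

£15.34 per share

PV(dividends) I = 5.85·e^(−0.0283·10/12) = 5.7137
Fair forward F* = (S − I)·e^(rT) = (466.08 − 5.7137)·e^0.025942 = 460.3663 × 1.026281 = 472.4652
Market £457.13 < fair 472.4652: forward underpriced → reverse cash-and-carry (short the stock, invest proceeds at r, pay the dividends, go long the forward).
Profit at T = |F_mkt − F*| = |457.13 − 472.4652| = £15.34 per share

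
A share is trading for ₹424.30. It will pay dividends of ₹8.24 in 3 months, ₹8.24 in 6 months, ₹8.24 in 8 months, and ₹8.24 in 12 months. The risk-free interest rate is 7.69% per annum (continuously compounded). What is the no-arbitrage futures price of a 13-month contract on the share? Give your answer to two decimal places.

₹426.96

PV(dividends) I = 8.24·e^(−0.0769·3/12) + 8.24·e^(−0.0769·6/12) + 8.24·e^(−0.0769·8/12) + 8.24·e^(−0.0769·12/12)
I = 8.0831 + 7.9292 + 7.8282 + 7.6301 = 31.4706
F = (S − I)·e^(rT) = (424.30 − 31.4706) · e^(0.0769·13/12)
= 392.8294 · e^0.083308 = 392.8294 × 1.086877 = ₹426.96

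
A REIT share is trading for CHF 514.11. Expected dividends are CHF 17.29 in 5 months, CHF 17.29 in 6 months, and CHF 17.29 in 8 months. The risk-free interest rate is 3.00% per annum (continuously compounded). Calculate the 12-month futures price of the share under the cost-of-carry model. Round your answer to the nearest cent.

CHF 477.16

PV(dividends) I = 17.29·e^(−0.0300·5/12) + 17.29·e^(−0.0300·6/12) + 17.29·e^(−0.0300·8/12)
I = 17.0752 + 17.0326 + 16.9476 = 51.0554
F = (S − I)·e^(rT) = (514.11 − 51.0554) · e^(0.0300·12/12)
= 463.0546 · e^0.030000 = 463.0546 × 1.030455 = CHF 477.16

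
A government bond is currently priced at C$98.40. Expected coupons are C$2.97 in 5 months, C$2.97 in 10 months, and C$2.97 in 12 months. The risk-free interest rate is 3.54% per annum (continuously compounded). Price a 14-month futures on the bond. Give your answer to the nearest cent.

PV(coupons) I = 2.97·e^(−0.0354·5/12) + 2.97·e^(−0.0354·10/12) + 2.97·e^(−0.0354·12/12)
I = 2.9265 + 2.8837 + 2.8667 = 8.6769
F = (S − I)·e^(rT) = (98.40 − 8.6769) · e^(0.0354·14/12)
= 89.7231 · e^0.041300 = 89.7231 × 1.042165 = C$93.51

C$93.51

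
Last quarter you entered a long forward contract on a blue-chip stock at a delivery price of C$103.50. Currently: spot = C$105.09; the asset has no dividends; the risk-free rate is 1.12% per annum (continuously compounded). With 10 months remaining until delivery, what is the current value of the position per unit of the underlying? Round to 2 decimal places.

Current fair forward for the remaining 10 months: F = S·e^(r·T), r = 0.0112
F = 105.09 · e^(0.0112 × 10/12) = 105.09 × 1.009377 = 106.0754
Value of long forward = (F − K)·e^(−rT) = (106.0754 − 103.50) · e^(−0.0112·10/12)
= 2.5754 × 0.990710 = 2.55

C$2.55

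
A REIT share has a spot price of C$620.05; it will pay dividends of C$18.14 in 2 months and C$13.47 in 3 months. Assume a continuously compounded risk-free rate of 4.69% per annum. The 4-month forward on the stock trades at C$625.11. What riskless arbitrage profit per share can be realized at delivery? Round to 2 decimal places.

PV(dividends) I = 18.14·e^(−0.0469·2/12) + 13.47·e^(−0.0469·3/12) = 31.3117
Fair forward F* = (S − I)·e^(rT) = (620.05 − 31.3117)·e^0.015633 = 588.7383 × 1.015756 = 598.0145
Market C$625.11 > fair 598.0145: forward overpriced → cash-and-carry (borrow at r, buy the stock and collect the dividends, short the forward).
Profit at T = |F_mkt − F*| = |625.11 − 598.0145| = C$27.10 per share

C$27.10 per share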